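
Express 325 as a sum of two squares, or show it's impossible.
1² + 18² (a=1, b=18)

Factorization: 325 = 5^2 × 13
By Fermat: n is sum of two squares iff every prime p ≡ 3 (mod 4) appears to even power.
All primes ≡ 3 (mod 4) appear to even power.
Search a = 0, 1, 2, … for 325 - a² a perfect square: first hit at a = 1: 325 - 1 = 324 = 18².
325 = 1² + 18² = 1 + 324 ✓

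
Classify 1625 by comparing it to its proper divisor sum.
deficient

Proper divisors of 1625: sum = 1 + 5 + 13 + 25 + 65 + 125 + 325 = 559
Since 559 < 1625, 1625 is deficient.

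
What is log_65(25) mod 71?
28

Baby-step giant-step with step n = ⌈√71⌉ = 9.
Baby steps 65^j mod 71 (j:value) for j=0..8: 0:1, 1:65, 2:36, 3:68, 4:18, 5:34, 6:9, 7:17, 8:40.
Giant-step multiplier: 65^(-9) ≡ 65^(70-9) = 65^61 ≡ 21 (mod 71).
Giant steps γ_i = 25·21^i mod 71: γ_0=25, γ_1=28, γ_2=20, γ_3=65 (in table at j=1).
x = i·n + j = 3·9 + 1 = 28.
Check: 65^28 ≡ 25 (mod 71).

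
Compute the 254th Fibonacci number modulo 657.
449

Matrix identity: Q^n = [[F_(n+1), F_n], [F_n, F_(n-1)]] with Q = [[1,1],[1,0]].
n = 254 = 11111110₂. Square-and-multiply, entries mod 657:
Q^1 = [[1,1],[1,0]]
Q^3 = (Q^1)²·Q = [[3,2],[2,1]]
Q^7 = (Q^3)²·Q = [[21,13],[13,8]]
Q^15 = (Q^7)²·Q = [[330,610],[610,377]]
Q^31 = (Q^15)²·Q = [[354,76],[76,278]]
Q^63 = (Q^31)²·Q = [[420,349],[349,71]]
Q^127 = (Q^63)²·Q = [[462,580],[580,539]]
Q^254 = (Q^127)² = [[592,449],[449,143]]
F_254 mod 657 = Q^254[0][1] = 449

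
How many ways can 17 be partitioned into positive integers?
297

p(n) counts ways to write n as a sum of positive integers (order ignored).
Euler's pentagonal recurrence: p(k) = p(k-1) + p(k-2) - p(k-5) - p(k-7) + p(k-12) + p(k-15) - ... (offsets j(3j∓1)/2, signs ++--, p(0)=1, p(<0)=0).
DP table for k = 0..16: p(0)=1, p(1)=1, p(2)=2, p(3)=3, p(4)=5, p(5)=7, p(6)=11, p(7)=15, p(8)=22, p(9)=30, p(10)=42, p(11)=56, p(12)=77, p(13)=101, p(14)=135, p(15)=176, p(16)=231.
Final step: p(17) = p(16) + p(15) - p(12) - p(10) + p(5) + p(2)
= 231 + 176 - 77 - 42 + 7 + 2
= 297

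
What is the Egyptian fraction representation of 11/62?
1/6 + 1/93

Greedy algorithm:
11/62: ceiling(62/11) = 6, use 1/6
1/93: ceiling(93/1) = 93, use 1/93
Result: 11/62 = 1/6 + 1/93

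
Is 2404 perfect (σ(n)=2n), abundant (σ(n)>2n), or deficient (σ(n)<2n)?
deficient

Proper divisors of 2404: sum = 1 + 2 + 4 + 601 + 1202 = 1810
Since 1810 < 2404, 2404 is deficient.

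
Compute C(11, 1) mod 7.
4

Using Lucas' theorem:
Write n=11 and k=1 in base 7:
n in base 7: [1, 4]
k in base 7: [0, 1]
C(11,1) mod 7 = ∏ C(n_i, k_i) mod 7
Digit binomials (mod 7): C(1,0) = 1; C(4,1) = 4
Product: 1 × 4 = 4 ≡ 4 (mod 7)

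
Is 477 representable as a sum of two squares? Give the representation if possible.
6² + 21² (a=6, b=21)

Factorization: 477 = 3^2 × 53
By Fermat: n is sum of two squares iff every prime p ≡ 3 (mod 4) appears to even power.
All primes ≡ 3 (mod 4) appear to even power.
Search a = 0, 1, 2, … for 477 - a² a perfect square: first hit at a = 6: 477 - 36 = 441 = 21².
477 = 6² + 21² = 36 + 441 ✓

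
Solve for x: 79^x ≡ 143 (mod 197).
6

Baby-step giant-step with step n = ⌈√197⌉ = 15.
Baby steps 79^j mod 197 (j:value) for j=0..14: 0:1, 1:79, 2:134, 3:145, 4:29, 5:124, 6:143, 7:68, 8:53, 9:50, 10:10, 11:2, 12:158, 13:71, 14:93.
h = 143 is already in the table at j=6, so x = 6.
Check: 79^6 ≡ 143 (mod 197).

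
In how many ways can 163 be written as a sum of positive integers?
142798995930

p(n) counts ways to write n as a sum of positive integers (order ignored).
Euler's pentagonal recurrence: p(k) = p(k-1) + p(k-2) - p(k-5) - p(k-7) + p(k-12) + p(k-15) - ... (offsets j(3j∓1)/2, signs ++--, p(0)=1, p(<0)=0).
DP table for k = 0..162: p(0)=1, p(1)=1, p(2)=2, p(3)=3, p(4)=5, p(5)=7, p(6)=11, p(7)=15, p(8)=22, p(9)=30, p(10)=42, p(11)=56, p(12)=77, p(13)=101, p(14)=135, p(15)=176, p(16)=231, p(17)=297, p(18)=385, p(19)=490, p(20)=627, p(21)=792, p(22)=1002, p(23)=1255, p(24)=1575, p(25)=1958, p(26)=2436, p(27)=3010, p(28)=3718, p(29)=4565, p(30)=5604, p(31)=6842, p(32)=8349, p(33)=10143, p(34)=12310, p(35)=14883, p(36)=17977, p(37)=21637, p(38)=26015, p(39)=31185, p(40)=37338, p(41)=44583, p(42)=53174, p(43)=63261, p(44)=75175, p(45)=89134, p(46)=105558, p(47)=124754, p(48)=147273, p(49)=173525, p(50)=204226, p(51)=239943, p(52)=281589, p(53)=329931, p(54)=386155, p(55)=451276, p(56)=526823, p(57)=614154, p(58)=715220, p(59)=831820, p(60)=966467, p(61)=1121505, p(62)=1300156, p(63)=1505499, p(64)=1741630, p(65)=2012558, p(66)=2323520, p(67)=2679689, p(68)=3087735, p(69)=3554345, p(70)=4087968, p(71)=4697205, p(72)=5392783, p(73)=6185689, p(74)=7089500, p(75)=8118264, p(76)=9289091, p(77)=10619863, p(78)=12132164, p(79)=13848650, p(80)=15796476, p(81)=18004327, p(82)=20506255, p(83)=23338469, p(84)=26543660, p(85)=30167357, p(86)=34262962, p(87)=38887673, p(88)=44108109, p(89)=49995925, p(90)=56634173, p(91)=64112359, p(92)=72533807, p(93)=82010177, p(94)=92669720, p(95)=104651419, p(96)=118114304, p(97)=133230930, p(98)=150198136, p(99)=169229875, p(100)=190569292, p(101)=214481126, p(102)=241265379, p(103)=271248950, p(104)=304801365, p(105)=342325709, p(106)=384276336, p(107)=431149389, p(108)=483502844, p(109)=541946240, p(110)=607163746, p(111)=679903203, p(112)=761002156, p(113)=851376628, p(114)=952050665, p(115)=1064144451, p(116)=1188908248, p(117)=1327710076, p(118)=1482074143, p(119)=1653668665, p(120)=1844349560, p(121)=2056148051, p(122)=2291320912, p(123)=2552338241, p(124)=2841940500, p(125)=3163127352, p(126)=3519222692, p(127)=3913864295, p(128)=4351078600, p(129)=4835271870, p(130)=5371315400, p(131)=5964539504, p(132)=6620830889, p(133)=7346629512, p(134)=8149040695, p(135)=9035836076, p(136)=10015581680, p(137)=11097645016, p(138)=12292341831, p(139)=13610949895, p(140)=15065878135, p(141)=16670689208, p(142)=18440293320, p(143)=20390982757, p(144)=22540654445, p(145)=24908858009, p(146)=27517052599, p(147)=30388671978, p(148)=33549419497, p(149)=37027355200, p(150)=40853235313, p(151)=45060624582, p(152)=49686288421, p(153)=54770336324, p(154)=60356673280, p(155)=66493182097, p(156)=73232243759, p(157)=80630964769, p(158)=88751778802, p(159)=97662728555, p(160)=107438159466, p(161)=118159068427, p(162)=129913904637.
Final step: p(163) = p(162) + p(161) - p(158) - p(156) + p(151) + p(148) - p(141) - p(137) + p(128) + p(123) - p(112) - p(106) + p(93) + p(86) - p(71) - p(63) + p(46) + p(37) - p(18) - p(8)
= 129913904637 + 118159068427 - 88751778802 - 73232243759 + 45060624582 + 33549419497 - 16670689208 - 11097645016 + 4351078600 + 2552338241 - 761002156 - 384276336 + 82010177 + 34262962 - 4697205 - 1505499 + 105558 + 21637 - 385 - 22
= 142798995930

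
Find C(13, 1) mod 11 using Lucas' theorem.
2

Using Lucas' theorem:
Write n=13 and k=1 in base 11:
n in base 11: [1, 2]
k in base 11: [0, 1]
C(13,1) mod 11 = ∏ C(n_i, k_i) mod 11
Digit binomials (mod 11): C(1,0) = 1; C(2,1) = 2
Product: 1 × 2 = 2 ≡ 2 (mod 11)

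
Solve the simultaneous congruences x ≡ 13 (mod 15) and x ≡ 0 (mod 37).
148

Using Chinese Remainder Theorem:
M = 15 × 37 = 555
M1 = 37, M2 = 15
y1 = 37^(-1) mod 15 = 13
y2 = 15^(-1) mod 37 = 5
x = (13×37×13 + 0×15×5) mod 555 = 148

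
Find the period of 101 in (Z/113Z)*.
112

113 is prime, so ord(101) divides φ(113) = 112.
Divisors of 112: 1, 2, 4, 7, 8, 14, 16, 28, 56, 112.
Repeated squaring: 101^1 ≡ 101, 101^2 ≡ 31, 101^4 ≡ 57, 101^8 ≡ 85, 101^16 ≡ 106, 101^32 ≡ 49, 101^64 ≡ 28 (mod 113).
Test 101^d mod 113 for each divisor d in increasing order:
101^1 ≡ 101
101^2 ≡ 31
101^4 ≡ 57
101^7 = 101^4·101^2·101^1 ≡ 40
101^8 ≡ 85
101^14 = 101^8·101^4·101^2 ≡ 18
101^16 ≡ 106
101^28 = 101^16·101^8·101^4 ≡ 98
101^56 = 101^32·101^16·101^8 ≡ 112
101^112 = 101^64·101^32·101^16 ≡ 1  ← first divisor giving 1
The order is 112.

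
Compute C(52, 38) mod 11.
4

Using Lucas' theorem:
Write n=52 and k=38 in base 11:
n in base 11: [4, 8]
k in base 11: [3, 5]
C(52,38) mod 11 = ∏ C(n_i, k_i) mod 11
Digit binomials (mod 11): C(4,3) = 4; C(8,5) = 56 ≡ 1
Product: 4 × 1 = 4 ≡ 4 (mod 11)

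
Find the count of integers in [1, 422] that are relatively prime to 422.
210

422 = 2 × 211
φ(n) = n × ∏(1 - 1/p) for each prime p dividing n
φ(422) = 422 × (1 - 1/2) × (1 - 1/211) = 210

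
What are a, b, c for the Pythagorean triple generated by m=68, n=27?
(3895, 3672, 5353)

Euclid's formula: a = m² - n², b = 2mn, c = m² + n²
m = 68, n = 27
a = 68² - 27² = 4624 - 729 = 3895
b = 2 × 68 × 27 = 3672
c = 68² + 27² = 4624 + 729 = 5353
Verification: 3895² + 3672² = 15171025 + 13483584 = 28654609 = 5353² ✓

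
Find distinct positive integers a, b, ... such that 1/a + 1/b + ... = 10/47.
1/5 + 1/79 + 1/9283 + 1/172338895

Greedy algorithm:
10/47: ceiling(47/10) = 5, use 1/5
3/235: ceiling(235/3) = 79, use 1/79
2/18565: ceiling(18565/2) = 9283, use 1/9283
1/172338895: ceiling(172338895/1) = 172338895, use 1/172338895
Result: 10/47 = 1/5 + 1/79 + 1/9283 + 1/172338895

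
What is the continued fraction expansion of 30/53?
[0; 1, 1, 3, 3, 2]

Euclidean algorithm steps:
30 = 0 × 53 + 30
53 = 1 × 30 + 23
30 = 1 × 23 + 7
23 = 3 × 7 + 2
7 = 3 × 2 + 1
2 = 2 × 1 + 0
Continued fraction: [0; 1, 1, 3, 3, 2]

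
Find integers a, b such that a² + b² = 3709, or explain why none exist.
30² + 53² (a=30, b=53)

Factorization: 3709 = 3709
By Fermat: n is sum of two squares iff every prime p ≡ 3 (mod 4) appears to even power.
All primes ≡ 3 (mod 4) appear to even power.
Search a = 0, 1, 2, … for 3709 - a² a perfect square: first hit at a = 30: 3709 - 900 = 2809 = 53².
3709 = 30² + 53² = 900 + 2809 ✓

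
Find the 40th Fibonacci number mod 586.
389

Matrix identity: Q^n = [[F_(n+1), F_n], [F_n, F_(n-1)]] with Q = [[1,1],[1,0]].
n = 40 = 101000₂. Square-and-multiply, entries mod 586:
Q^1 = [[1,1],[1,0]]
Q^2 = (Q^1)² = [[2,1],[1,1]]
Q^5 = (Q^2)²·Q = [[8,5],[5,3]]
Q^10 = (Q^5)² = [[89,55],[55,34]]
Q^20 = (Q^10)² = [[398,319],[319,79]]
Q^40 = (Q^20)² = [[567,389],[389,178]]
F_40 mod 586 = Q^40[0][1] = 389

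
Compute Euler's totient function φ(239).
238

239 = 239
φ(n) = n × ∏(1 - 1/p) for each prime p dividing n
φ(239) = 239 × (1 - 1/239) = 238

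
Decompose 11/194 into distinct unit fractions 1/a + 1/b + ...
1/18 + 1/873

Greedy algorithm:
11/194: ceiling(194/11) = 18, use 1/18
1/873: ceiling(873/1) = 873, use 1/873
Result: 11/194 = 1/18 + 1/873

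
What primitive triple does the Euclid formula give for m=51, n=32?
(1577, 3264, 3625)

Euclid's formula: a = m² - n², b = 2mn, c = m² + n²
m = 51, n = 32
a = 51² - 32² = 2601 - 1024 = 1577
b = 2 × 51 × 32 = 3264
c = 51² + 32² = 2601 + 1024 = 3625
Verification: 1577² + 3264² = 2486929 + 10653696 = 13140625 = 3625² ✓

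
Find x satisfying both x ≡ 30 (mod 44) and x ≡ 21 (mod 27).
426

Using Chinese Remainder Theorem:
M = 44 × 27 = 1188
M1 = 27, M2 = 44
y1 = 27^(-1) mod 44 = 31
y2 = 44^(-1) mod 27 = 8
x = (30×27×31 + 21×44×8) mod 1188 = 426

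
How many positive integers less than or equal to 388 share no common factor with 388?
192

388 = 2^2 × 97
φ(n) = n × ∏(1 - 1/p) for each prime p dividing n
φ(388) = 388 × (1 - 1/2) × (1 - 1/97) = 192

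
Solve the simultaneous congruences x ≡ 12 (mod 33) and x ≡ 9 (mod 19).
408

Using Chinese Remainder Theorem:
M = 33 × 19 = 627
M1 = 19, M2 = 33
y1 = 19^(-1) mod 33 = 7
y2 = 33^(-1) mod 19 = 15
x = (12×19×7 + 9×33×15) mod 627 = 408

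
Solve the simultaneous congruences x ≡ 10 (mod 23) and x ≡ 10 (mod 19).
10

Using Chinese Remainder Theorem:
M = 23 × 19 = 437
M1 = 19, M2 = 23
y1 = 19^(-1) mod 23 = 17
y2 = 23^(-1) mod 19 = 5
x = (10×19×17 + 10×23×5) mod 437 = 10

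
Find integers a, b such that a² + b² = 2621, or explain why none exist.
11² + 50² (a=11, b=50)

Factorization: 2621 = 2621
By Fermat: n is sum of two squares iff every prime p ≡ 3 (mod 4) appears to even power.
All primes ≡ 3 (mod 4) appear to even power.
Search a = 0, 1, 2, … for 2621 - a² a perfect square: first hit at a = 11: 2621 - 121 = 2500 = 50².
2621 = 11² + 50² = 121 + 2500 ✓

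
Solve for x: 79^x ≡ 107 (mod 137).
50

Baby-step giant-step with step n = ⌈√137⌉ = 12.
Baby steps 79^j mod 137 (j:value) for j=0..11: 0:1, 1:79, 2:76, 3:113, 4:22, 5:94, 6:28, 7:20, 8:73, 9:13, 10:68, 11:29.
Giant-step multiplier: 79^(-12) ≡ 79^(136-12) = 79^124 ≡ 18 (mod 137).
Giant steps γ_i = 107·18^i mod 137: γ_0=107, γ_1=8, γ_2=7, γ_3=126, γ_4=76 (in table at j=2).
x = i·n + j = 4·12 + 2 = 50.
Check: 79^50 ≡ 107 (mod 137).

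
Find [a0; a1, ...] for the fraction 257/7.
[36; 1, 2, 2]

Euclidean algorithm steps:
257 = 36 × 7 + 5
7 = 1 × 5 + 2
5 = 2 × 2 + 1
2 = 2 × 1 + 0
Continued fraction: [36; 1, 2, 2]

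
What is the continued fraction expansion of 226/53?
[4; 3, 1, 3, 1, 2]

Euclidean algorithm steps:
226 = 4 × 53 + 14
53 = 3 × 14 + 11
14 = 1 × 11 + 3
11 = 3 × 3 + 2
3 = 1 × 2 + 1
2 = 2 × 1 + 0
Continued fraction: [4; 3, 1, 3, 1, 2]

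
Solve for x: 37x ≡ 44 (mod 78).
x ≡ 56 (mod 78)

gcd(37, 78) = 1, which divides 44, so solutions exist.
Find 37^(-1) mod 78 by the extended Euclidean algorithm:
78 = 2 × 37 + 4  ⟹  4 = (1)·78 + (-2)·37
37 = 9 × 4 + 1  ⟹  1 = (-9)·78 + (19)·37
So (19)·37 ≡ 1 (mod 78), i.e. 37^(-1) ≡ 19 (mod 78).
x ≡ 19 × 44 = 836 ≡ 56 (mod 78).
Check: 37 × 56 = 2072 ≡ 44 (mod 78).
Unique solution: x ≡ 56 (mod 78)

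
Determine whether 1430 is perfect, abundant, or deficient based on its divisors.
abundant

Proper divisors of 1430: sum = 1 + 2 + 5 + 10 + 11 + 13 + 22 + 26 + 55 + 65 + 110 + 130 + 143 + 286 + 715 = 1594
Since 1594 > 1430, 1430 is abundant.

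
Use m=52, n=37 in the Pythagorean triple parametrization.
(1335, 3848, 4073)

Euclid's formula: a = m² - n², b = 2mn, c = m² + n²
m = 52, n = 37
a = 52² - 37² = 2704 - 1369 = 1335
b = 2 × 52 × 37 = 3848
c = 52² + 37² = 2704 + 1369 = 4073
Verification: 1335² + 3848² = 1782225 + 14807104 = 16589329 = 4073² ✓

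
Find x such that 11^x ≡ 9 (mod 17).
14

Baby-step giant-step with step n = ⌈√17⌉ = 5.
Baby steps 11^j mod 17 (j:value) for j=0..4: 0:1, 1:11, 2:2, 3:5, 4:4.
Giant-step multiplier: 11^(-5) ≡ 11^(16-5) = 11^11 ≡ 12 (mod 17).
Giant steps γ_i = 9·12^i mod 17: γ_0=9, γ_1=6, γ_2=4 (in table at j=4).
x = i·n + j = 2·5 + 4 = 14.
Check: 11^14 ≡ 9 (mod 17).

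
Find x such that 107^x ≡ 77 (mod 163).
138

Baby-step giant-step with step n = ⌈√163⌉ = 13.
Baby steps 107^j mod 163 (j:value) for j=0..12: 0:1, 1:107, 2:39, 3:98, 4:54, 5:73, 6:150, 7:76, 8:145, 9:30, 10:113, 11:29, 12:6.
Giant-step multiplier: 107^(-13) ≡ 107^(162-13) = 107^149 ≡ 114 (mod 163).
Giant steps γ_i = 77·114^i mod 163: γ_0=77, γ_1=139, γ_2=35, γ_3=78, γ_4=90, γ_5=154, γ_6=115, γ_7=70, γ_8=156, γ_9=17, γ_10=145 (in table at j=8).
x = i·n + j = 10·13 + 8 = 138.
Check: 107^138 ≡ 77 (mod 163).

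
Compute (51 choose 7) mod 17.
0

Using Lucas' theorem:
Write n=51 and k=7 in base 17:
n in base 17: [3, 0]
k in base 17: [0, 7]
C(51,7) mod 17 = ∏ C(n_i, k_i) mod 17
Digit binomials (mod 17): C(3,0) = 1; C(0,7) = 0 (k_i > n_i)
Product: 1 × 0 = 0 ≡ 0 (mod 17)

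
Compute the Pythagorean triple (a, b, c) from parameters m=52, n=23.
(2175, 2392, 3233)

Euclid's formula: a = m² - n², b = 2mn, c = m² + n²
m = 52, n = 23
a = 52² - 23² = 2704 - 529 = 2175
b = 2 × 52 × 23 = 2392
c = 52² + 23² = 2704 + 529 = 3233
Verification: 2175² + 2392² = 4730625 + 5721664 = 10452289 = 3233² ✓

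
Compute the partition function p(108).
483502844

p(n) counts ways to write n as a sum of positive integers (order ignored).
Euler's pentagonal recurrence: p(k) = p(k-1) + p(k-2) - p(k-5) - p(k-7) + p(k-12) + p(k-15) - ... (offsets j(3j∓1)/2, signs ++--, p(0)=1, p(<0)=0).
DP table for k = 0..107: p(0)=1, p(1)=1, p(2)=2, p(3)=3, p(4)=5, p(5)=7, p(6)=11, p(7)=15, p(8)=22, p(9)=30, p(10)=42, p(11)=56, p(12)=77, p(13)=101, p(14)=135, p(15)=176, p(16)=231, p(17)=297, p(18)=385, p(19)=490, p(20)=627, p(21)=792, p(22)=1002, p(23)=1255, p(24)=1575, p(25)=1958, p(26)=2436, p(27)=3010, p(28)=3718, p(29)=4565, p(30)=5604, p(31)=6842, p(32)=8349, p(33)=10143, p(34)=12310, p(35)=14883, p(36)=17977, p(37)=21637, p(38)=26015, p(39)=31185, p(40)=37338, p(41)=44583, p(42)=53174, p(43)=63261, p(44)=75175, p(45)=89134, p(46)=105558, p(47)=124754, p(48)=147273, p(49)=173525, p(50)=204226, p(51)=239943, p(52)=281589, p(53)=329931, p(54)=386155, p(55)=451276, p(56)=526823, p(57)=614154, p(58)=715220, p(59)=831820, p(60)=966467, p(61)=1121505, p(62)=1300156, p(63)=1505499, p(64)=1741630, p(65)=2012558, p(66)=2323520, p(67)=2679689, p(68)=3087735, p(69)=3554345, p(70)=4087968, p(71)=4697205, p(72)=5392783, p(73)=6185689, p(74)=7089500, p(75)=8118264, p(76)=9289091, p(77)=10619863, p(78)=12132164, p(79)=13848650, p(80)=15796476, p(81)=18004327, p(82)=20506255, p(83)=23338469, p(84)=26543660, p(85)=30167357, p(86)=34262962, p(87)=38887673, p(88)=44108109, p(89)=49995925, p(90)=56634173, p(91)=64112359, p(92)=72533807, p(93)=82010177, p(94)=92669720, p(95)=104651419, p(96)=118114304, p(97)=133230930, p(98)=150198136, p(99)=169229875, p(100)=190569292, p(101)=214481126, p(102)=241265379, p(103)=271248950, p(104)=304801365, p(105)=342325709, p(106)=384276336, p(107)=431149389.
Final step: p(108) = p(107) + p(106) - p(103) - p(101) + p(96) + p(93) - p(86) - p(82) + p(73) + p(68) - p(57) - p(51) + p(38) + p(31) - p(16) - p(8)
= 431149389 + 384276336 - 271248950 - 214481126 + 118114304 + 82010177 - 34262962 - 20506255 + 6185689 + 3087735 - 614154 - 239943 + 26015 + 6842 - 231 - 22
= 483502844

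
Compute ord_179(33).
178

179 is prime, so ord(33) divides φ(179) = 178.
Divisors of 178: 1, 2, 89, 178.
Repeated squaring: 33^1 ≡ 33, 33^2 ≡ 15, 33^4 ≡ 46, 33^8 ≡ 147, 33^16 ≡ 129, 33^32 ≡ 173, 33^64 ≡ 36, 33^128 ≡ 43 (mod 179).
Test 33^d mod 179 for each divisor d in increasing order:
33^1 ≡ 33
33^2 ≡ 15
33^89 = 33^64·33^16·33^8·33^1 ≡ 178
33^178 = 33^128·33^32·33^16·33^2 ≡ 1  ← first divisor giving 1
The order is 178.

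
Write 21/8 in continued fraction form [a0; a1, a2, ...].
[2; 1, 1, 1, 2]

Euclidean algorithm steps:
21 = 2 × 8 + 5
8 = 1 × 5 + 3
5 = 1 × 3 + 2
3 = 1 × 2 + 1
2 = 2 × 1 + 0
Continued fraction: [2; 1, 1, 1, 2]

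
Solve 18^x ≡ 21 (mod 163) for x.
24

Baby-step giant-step with step n = ⌈√163⌉ = 13.
Baby steps 18^j mod 163 (j:value) for j=0..12: 0:1, 1:18, 2:161, 3:127, 4:4, 5:72, 6:155, 7:19, 8:16, 9:125, 10:131, 11:76, 12:64.
Giant-step multiplier: 18^(-13) ≡ 18^(162-13) = 18^149 ≡ 89 (mod 163).
Giant steps γ_i = 21·89^i mod 163: γ_0=21, γ_1=76 (in table at j=11).
x = i·n + j = 1·13 + 11 = 24.
Check: 18^24 ≡ 21 (mod 163).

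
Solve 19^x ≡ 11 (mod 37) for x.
6

Baby-step giant-step with step n = ⌈√37⌉ = 7.
Baby steps 19^j mod 37 (j:value) for j=0..6: 0:1, 1:19, 2:28, 3:14, 4:7, 5:22, 6:11.
h = 11 is already in the table at j=6, so x = 6.
Check: 19^6 ≡ 11 (mod 37).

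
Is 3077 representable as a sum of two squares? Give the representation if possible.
26² + 49² (a=26, b=49)

Factorization: 3077 = 17 × 181
By Fermat: n is sum of two squares iff every prime p ≡ 3 (mod 4) appears to even power.
All primes ≡ 3 (mod 4) appear to even power.
Search a = 0, 1, 2, … for 3077 - a² a perfect square: first hit at a = 26: 3077 - 676 = 2401 = 49².
3077 = 26² + 49² = 676 + 2401 ✓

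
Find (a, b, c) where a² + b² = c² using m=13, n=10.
(69, 260, 269)

Euclid's formula: a = m² - n², b = 2mn, c = m² + n²
m = 13, n = 10
a = 13² - 10² = 169 - 100 = 69
b = 2 × 13 × 10 = 260
c = 13² + 10² = 169 + 100 = 269
Verification: 69² + 260² = 4761 + 67600 = 72361 = 269² ✓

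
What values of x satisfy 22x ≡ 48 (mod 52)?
x ≡ 14 (mod 26)

gcd(22, 52) = 2, which divides 48, so solutions exist.
Divide through by 2: 11x ≡ 24 (mod 26).
Find 11^(-1) mod 26 by the extended Euclidean algorithm:
26 = 2 × 11 + 4  ⟹  4 = (1)·26 + (-2)·11
11 = 2 × 4 + 3  ⟹  3 = (-2)·26 + (5)·11
4 = 1 × 3 + 1  ⟹  1 = (3)·26 + (-7)·11
So (-7)·11 ≡ 1 (mod 26), i.e. 11^(-1) ≡ -7 ≡ 19 (mod 26).
x ≡ 19 × 24 = 456 ≡ 14 (mod 26).
Check: 22 × 14 = 308 ≡ 48 (mod 52).
x ≡ 14 (mod 26), giving 2 solutions mod 52.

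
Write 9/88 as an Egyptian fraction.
1/10 + 1/440

Greedy algorithm:
9/88: ceiling(88/9) = 10, use 1/10
1/440: ceiling(440/1) = 440, use 1/440
Result: 9/88 = 1/10 + 1/440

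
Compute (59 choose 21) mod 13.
0

Using Lucas' theorem:
Write n=59 and k=21 in base 13:
n in base 13: [4, 7]
k in base 13: [1, 8]
C(59,21) mod 13 = ∏ C(n_i, k_i) mod 13
Digit binomials (mod 13): C(4,1) = 4; C(7,8) = 0 (k_i > n_i)
Product: 4 × 0 = 0 ≡ 0 (mod 13)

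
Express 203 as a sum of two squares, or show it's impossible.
Not possible

Factorization: 203 = 7 × 29
By Fermat: n is sum of two squares iff every prime p ≡ 3 (mod 4) appears to even power.
Prime(s) ≡ 3 (mod 4) with odd exponent: [(7, 1)]
Therefore 203 cannot be expressed as a² + b².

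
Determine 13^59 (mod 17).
4

Repeated squaring. Binary of 59 = 111011.
13^1 ≡ 13 (mod 17); 13^2 ≡ 16 (mod 17); 13^4 ≡ 1 (mod 17); 13^8 ≡ 1 (mod 17); 13^16 ≡ 1 (mod 17); 13^32 ≡ 1 (mod 17)
13^59 = 13^1 × 13^2 × 13^8 × 13^16 × 13^32 ≡ 4 (mod 17)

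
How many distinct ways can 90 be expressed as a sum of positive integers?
56634173

p(n) counts ways to write n as a sum of positive integers (order ignored).
Euler's pentagonal recurrence: p(k) = p(k-1) + p(k-2) - p(k-5) - p(k-7) + p(k-12) + p(k-15) - ... (offsets j(3j∓1)/2, signs ++--, p(0)=1, p(<0)=0).
DP table for k = 0..89: p(0)=1, p(1)=1, p(2)=2, p(3)=3, p(4)=5, p(5)=7, p(6)=11, p(7)=15, p(8)=22, p(9)=30, p(10)=42, p(11)=56, p(12)=77, p(13)=101, p(14)=135, p(15)=176, p(16)=231, p(17)=297, p(18)=385, p(19)=490, p(20)=627, p(21)=792, p(22)=1002, p(23)=1255, p(24)=1575, p(25)=1958, p(26)=2436, p(27)=3010, p(28)=3718, p(29)=4565, p(30)=5604, p(31)=6842, p(32)=8349, p(33)=10143, p(34)=12310, p(35)=14883, p(36)=17977, p(37)=21637, p(38)=26015, p(39)=31185, p(40)=37338, p(41)=44583, p(42)=53174, p(43)=63261, p(44)=75175, p(45)=89134, p(46)=105558, p(47)=124754, p(48)=147273, p(49)=173525, p(50)=204226, p(51)=239943, p(52)=281589, p(53)=329931, p(54)=386155, p(55)=451276, p(56)=526823, p(57)=614154, p(58)=715220, p(59)=831820, p(60)=966467, p(61)=1121505, p(62)=1300156, p(63)=1505499, p(64)=1741630, p(65)=2012558, p(66)=2323520, p(67)=2679689, p(68)=3087735, p(69)=3554345, p(70)=4087968, p(71)=4697205, p(72)=5392783, p(73)=6185689, p(74)=7089500, p(75)=8118264, p(76)=9289091, p(77)=10619863, p(78)=12132164, p(79)=13848650, p(80)=15796476, p(81)=18004327, p(82)=20506255, p(83)=23338469, p(84)=26543660, p(85)=30167357, p(86)=34262962, p(87)=38887673, p(88)=44108109, p(89)=49995925.
Final step: p(90) = p(89) + p(88) - p(85) - p(83) + p(78) + p(75) - p(68) - p(64) + p(55) + p(50) - p(39) - p(33) + p(20) + p(13)
= 49995925 + 44108109 - 30167357 - 23338469 + 12132164 + 8118264 - 3087735 - 1741630 + 451276 + 204226 - 31185 - 10143 + 627 + 101
= 56634173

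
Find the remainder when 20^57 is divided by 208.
112

Repeated squaring. Binary of 57 = 111001.
20^1 ≡ 20 (mod 208); 20^2 ≡ 192 (mod 208); 20^4 ≡ 48 (mod 208); 20^8 ≡ 16 (mod 208); 20^16 ≡ 48 (mod 208); 20^32 ≡ 16 (mod 208)
20^57 = 20^1 × 20^8 × 20^16 × 20^32 ≡ 112 (mod 208)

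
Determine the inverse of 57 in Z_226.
115

gcd(57, 226) = 1, so the inverse exists.
Extended Euclidean algorithm on (226, 57):
226 = 3 × 57 + 55  ⟹  55 = (1)·226 + (-3)·57
57 = 1 × 55 + 2  ⟹  2 = (-1)·226 + (4)·57
55 = 27 × 2 + 1  ⟹  1 = (28)·226 + (-111)·57
So (-111)·57 ≡ 1 (mod 226), i.e. 57^(-1) ≡ -111 ≡ 115 (mod 226).
Check: 57 × 115 = 6555 ≡ 1 (mod 226)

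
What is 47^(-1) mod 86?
11

gcd(47, 86) = 1, so the inverse exists.
Extended Euclidean algorithm on (86, 47):
86 = 1 × 47 + 39  ⟹  39 = (1)·86 + (-1)·47
47 = 1 × 39 + 8  ⟹  8 = (-1)·86 + (2)·47
39 = 4 × 8 + 7  ⟹  7 = (5)·86 + (-9)·47
8 = 1 × 7 + 1  ⟹  1 = (-6)·86 + (11)·47
So (11)·47 ≡ 1 (mod 86), i.e. 47^(-1) ≡ 11 (mod 86).
Check: 47 × 11 = 517 ≡ 1 (mod 86)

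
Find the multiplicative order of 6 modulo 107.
106

107 is prime, so ord(6) divides φ(107) = 106.
Divisors of 106: 1, 2, 53, 106.
Repeated squaring: 6^1 ≡ 6, 6^2 ≡ 36, 6^4 ≡ 12, 6^8 ≡ 37, 6^16 ≡ 85, 6^32 ≡ 56, 6^64 ≡ 33 (mod 107).
Test 6^d mod 107 for each divisor d in increasing order:
6^1 ≡ 6
6^2 ≡ 36
6^53 = 6^32·6^16·6^4·6^1 ≡ 106
6^106 = 6^64·6^32·6^8·6^2 ≡ 1  ← first divisor giving 1
The order is 106.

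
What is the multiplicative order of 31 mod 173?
86

173 is prime, so ord(31) divides φ(173) = 172.
Divisors of 172: 1, 2, 4, 43, 86, 172.
Repeated squaring: 31^1 ≡ 31, 31^2 ≡ 96, 31^4 ≡ 47, 31^8 ≡ 133, 31^16 ≡ 43, 31^32 ≡ 119, 31^64 ≡ 148, 31^128 ≡ 106 (mod 173).
Test 31^d mod 173 for each divisor d in increasing order:
31^1 ≡ 31
31^2 ≡ 96
31^4 ≡ 47
31^43 = 31^32·31^8·31^2·31^1 ≡ 172
31^86 = 31^64·31^16·31^4·31^2 ≡ 1  ← first divisor giving 1
The order is 86.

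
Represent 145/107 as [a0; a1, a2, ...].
[1; 2, 1, 4, 2, 3]

Euclidean algorithm steps:
145 = 1 × 107 + 38
107 = 2 × 38 + 31
38 = 1 × 31 + 7
31 = 4 × 7 + 3
7 = 2 × 3 + 1
3 = 3 × 1 + 0
Continued fraction: [1; 2, 1, 4, 2, 3]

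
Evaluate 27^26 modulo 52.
1

Repeated squaring. Binary of 26 = 11010.
27^1 ≡ 27 (mod 52); 27^2 ≡ 1 (mod 52); 27^4 ≡ 1 (mod 52); 27^8 ≡ 1 (mod 52); 27^16 ≡ 1 (mod 52)
27^26 = 27^2 × 27^8 × 27^16 ≡ 1 (mod 52)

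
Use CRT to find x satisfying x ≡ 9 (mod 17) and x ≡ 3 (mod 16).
179

Using Chinese Remainder Theorem:
M = 17 × 16 = 272
M1 = 16, M2 = 17
y1 = 16^(-1) mod 17 = 16
y2 = 17^(-1) mod 16 = 1
x = (9×16×16 + 3×17×1) mod 272 = 179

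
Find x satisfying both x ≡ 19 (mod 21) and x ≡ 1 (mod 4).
61

Using Chinese Remainder Theorem:
M = 21 × 4 = 84
M1 = 4, M2 = 21
y1 = 4^(-1) mod 21 = 16
y2 = 21^(-1) mod 4 = 1
x = (19×4×16 + 1×21×1) mod 84 = 61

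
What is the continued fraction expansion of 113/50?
[2; 3, 1, 5, 2]

Euclidean algorithm steps:
113 = 2 × 50 + 13
50 = 3 × 13 + 11
13 = 1 × 11 + 2
11 = 5 × 2 + 1
2 = 2 × 1 + 0
Continued fraction: [2; 3, 1, 5, 2]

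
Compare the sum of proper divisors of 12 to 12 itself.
abundant

Proper divisors of 12: sum = 1 + 2 + 3 + 4 + 6 = 16
Since 16 > 12, 12 is abundant.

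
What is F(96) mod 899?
318

Matrix identity: Q^n = [[F_(n+1), F_n], [F_n, F_(n-1)]] with Q = [[1,1],[1,0]].
n = 96 = 1100000₂. Square-and-multiply, entries mod 899:
Q^1 = [[1,1],[1,0]]
Q^3 = (Q^1)²·Q = [[3,2],[2,1]]
Q^6 = (Q^3)² = [[13,8],[8,5]]
Q^12 = (Q^6)² = [[233,144],[144,89]]
Q^24 = (Q^12)² = [[408,519],[519,788]]
Q^48 = (Q^24)² = [[709,414],[414,295]]
Q^96 = (Q^48)² = [[726,318],[318,408]]
F_96 mod 899 = Q^96[0][1] = 318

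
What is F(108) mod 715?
296

Matrix identity: Q^n = [[F_(n+1), F_n], [F_n, F_(n-1)]] with Q = [[1,1],[1,0]].
n = 108 = 1101100₂. Square-and-multiply, entries mod 715:
Q^1 = [[1,1],[1,0]]
Q^3 = (Q^1)²·Q = [[3,2],[2,1]]
Q^6 = (Q^3)² = [[13,8],[8,5]]
Q^13 = (Q^6)²·Q = [[377,233],[233,144]]
Q^27 = (Q^13)²·Q = [[351,508],[508,558]]
Q^54 = (Q^27)² = [[170,597],[597,288]]
Q^108 = (Q^54)² = [[639,296],[296,343]]
F_108 mod 715 = Q^108[0][1] = 296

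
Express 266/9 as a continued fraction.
[29; 1, 1, 4]

Euclidean algorithm steps:
266 = 29 × 9 + 5
9 = 1 × 5 + 4
5 = 1 × 4 + 1
4 = 4 × 1 + 0
Continued fraction: [29; 1, 1, 4]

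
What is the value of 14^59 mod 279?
20

Repeated squaring. Binary of 59 = 111011.
14^1 ≡ 14 (mod 279); 14^2 ≡ 196 (mod 279); 14^4 ≡ 193 (mod 279); 14^8 ≡ 142 (mod 279); 14^16 ≡ 76 (mod 279); 14^32 ≡ 196 (mod 279)
14^59 = 14^1 × 14^2 × 14^8 × 14^16 × 14^32 ≡ 20 (mod 279)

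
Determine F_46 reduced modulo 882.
251

Matrix identity: Q^n = [[F_(n+1), F_n], [F_n, F_(n-1)]] with Q = [[1,1],[1,0]].
n = 46 = 101110₂. Square-and-multiply, entries mod 882:
Q^1 = [[1,1],[1,0]]
Q^2 = (Q^1)² = [[2,1],[1,1]]
Q^5 = (Q^2)²·Q = [[8,5],[5,3]]
Q^11 = (Q^5)²·Q = [[144,89],[89,55]]
Q^23 = (Q^11)²·Q = [[504,433],[433,71]]
Q^46 = (Q^23)² = [[505,251],[251,254]]
F_46 mod 882 = Q^46[0][1] = 251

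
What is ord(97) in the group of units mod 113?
14

113 is prime, so ord(97) divides φ(113) = 112.
Divisors of 112: 1, 2, 4, 7, 8, 14, 16, 28, 56, 112.
Repeated squaring: 97^1 ≡ 97, 97^2 ≡ 30, 97^4 ≡ 109, 97^8 ≡ 16, 97^16 ≡ 30, 97^32 ≡ 109, 97^64 ≡ 16 (mod 113).
Test 97^d mod 113 for each divisor d in increasing order:
97^1 ≡ 97
97^2 ≡ 30
97^4 ≡ 109
97^7 = 97^4·97^2·97^1 ≡ 112
97^8 ≡ 16
97^14 = 97^8·97^4·97^2 ≡ 1  ← first divisor giving 1
The order is 14.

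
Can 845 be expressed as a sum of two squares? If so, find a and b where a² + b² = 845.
2² + 29² (a=2, b=29)

Factorization: 845 = 5 × 13^2
By Fermat: n is sum of two squares iff every prime p ≡ 3 (mod 4) appears to even power.
All primes ≡ 3 (mod 4) appear to even power.
Search a = 0, 1, 2, … for 845 - a² a perfect square: first hit at a = 2: 845 - 4 = 841 = 29².
845 = 2² + 29² = 4 + 841 ✓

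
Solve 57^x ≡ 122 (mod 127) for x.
24

Baby-step giant-step with step n = ⌈√127⌉ = 12.
Baby steps 57^j mod 127 (j:value) for j=0..11: 0:1, 1:57, 2:74, 3:27, 4:15, 5:93, 6:94, 7:24, 8:98, 9:125, 10:13, 11:106.
Giant-step multiplier: 57^(-12) ≡ 57^(126-12) = 57^114 ≡ 87 (mod 127).
Giant steps γ_i = 122·87^i mod 127: γ_0=122, γ_1=73, γ_2=1 (in table at j=0).
x = i·n + j = 2·12 + 0 = 24.
Check: 57^24 ≡ 122 (mod 127).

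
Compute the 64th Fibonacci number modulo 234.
177

Matrix identity: Q^n = [[F_(n+1), F_n], [F_n, F_(n-1)]] with Q = [[1,1],[1,0]].
n = 64 = 1000000₂. Square-and-multiply, entries mod 234:
Q^1 = [[1,1],[1,0]]
Q^2 = (Q^1)² = [[2,1],[1,1]]
Q^4 = (Q^2)² = [[5,3],[3,2]]
Q^8 = (Q^4)² = [[34,21],[21,13]]
Q^16 = (Q^8)² = [[193,51],[51,142]]
Q^32 = (Q^16)² = [[70,3],[3,67]]
Q^64 = (Q^32)² = [[229,177],[177,52]]
F_64 mod 234 = Q^64[0][1] = 177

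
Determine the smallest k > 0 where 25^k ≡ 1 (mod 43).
21

43 is prime, so ord(25) divides φ(43) = 42.
Divisors of 42: 1, 2, 3, 6, 7, 14, 21, 42.
Repeated squaring: 25^1 ≡ 25, 25^2 ≡ 23, 25^4 ≡ 13, 25^8 ≡ 40, 25^16 ≡ 9, 25^32 ≡ 38 (mod 43).
Test 25^d mod 43 for each divisor d in increasing order:
25^1 ≡ 25
25^2 ≡ 23
25^3 = 25^2·25^1 ≡ 16
25^6 = 25^4·25^2 ≡ 41
25^7 = 25^4·25^2·25^1 ≡ 36
25^14 = 25^8·25^4·25^2 ≡ 6
25^21 = 25^16·25^4·25^1 ≡ 1  ← first divisor giving 1
The order is 21.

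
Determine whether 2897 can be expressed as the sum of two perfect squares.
31² + 44² (a=31, b=44)

Factorization: 2897 = 2897
By Fermat: n is sum of two squares iff every prime p ≡ 3 (mod 4) appears to even power.
All primes ≡ 3 (mod 4) appear to even power.
Search a = 0, 1, 2, … for 2897 - a² a perfect square: first hit at a = 31: 2897 - 961 = 1936 = 44².
2897 = 31² + 44² = 961 + 1936 ✓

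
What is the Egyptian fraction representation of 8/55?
1/7 + 1/385

Greedy algorithm:
8/55: ceiling(55/8) = 7, use 1/7
1/385: ceiling(385/1) = 385, use 1/385
Result: 8/55 = 1/7 + 1/385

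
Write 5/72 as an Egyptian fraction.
1/15 + 1/360

Greedy algorithm:
5/72: ceiling(72/5) = 15, use 1/15
1/360: ceiling(360/1) = 360, use 1/360
Result: 5/72 = 1/15 + 1/360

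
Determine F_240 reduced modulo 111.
33

Matrix identity: Q^n = [[F_(n+1), F_n], [F_n, F_(n-1)]] with Q = [[1,1],[1,0]].
n = 240 = 11110000₂. Square-and-multiply, entries mod 111:
Q^1 = [[1,1],[1,0]]
Q^3 = (Q^1)²·Q = [[3,2],[2,1]]
Q^7 = (Q^3)²·Q = [[21,13],[13,8]]
Q^15 = (Q^7)²·Q = [[99,55],[55,44]]
Q^30 = (Q^15)² = [[61,95],[95,77]]
Q^60 = (Q^30)² = [[92,12],[12,80]]
Q^120 = (Q^60)² = [[61,66],[66,106]]
Q^240 = (Q^120)² = [[85,33],[33,52]]
F_240 mod 111 = Q^240[0][1] = 33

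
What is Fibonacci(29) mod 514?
229

Matrix identity: Q^n = [[F_(n+1), F_n], [F_n, F_(n-1)]] with Q = [[1,1],[1,0]].
n = 29 = 11101₂. Square-and-multiply, entries mod 514:
Q^1 = [[1,1],[1,0]]
Q^3 = (Q^1)²·Q = [[3,2],[2,1]]
Q^7 = (Q^3)²·Q = [[21,13],[13,8]]
Q^14 = (Q^7)² = [[96,377],[377,233]]
Q^29 = (Q^14)²·Q = [[388,229],[229,159]]
F_29 mod 514 = Q^29[0][1] = 229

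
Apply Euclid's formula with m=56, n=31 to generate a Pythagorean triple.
(2175, 3472, 4097)

Euclid's formula: a = m² - n², b = 2mn, c = m² + n²
m = 56, n = 31
a = 56² - 31² = 3136 - 961 = 2175
b = 2 × 56 × 31 = 3472
c = 56² + 31² = 3136 + 961 = 4097
Verification: 2175² + 3472² = 4730625 + 12054784 = 16785409 = 4097² ✓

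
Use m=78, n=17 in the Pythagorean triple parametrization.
(5795, 2652, 6373)

Euclid's formula: a = m² - n², b = 2mn, c = m² + n²
m = 78, n = 17
a = 78² - 17² = 6084 - 289 = 5795
b = 2 × 78 × 17 = 2652
c = 78² + 17² = 6084 + 289 = 6373
Verification: 5795² + 2652² = 33582025 + 7033104 = 40615129 = 6373² ✓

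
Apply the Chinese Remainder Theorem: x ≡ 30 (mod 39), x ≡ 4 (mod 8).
108

Using Chinese Remainder Theorem:
M = 39 × 8 = 312
M1 = 8, M2 = 39
y1 = 8^(-1) mod 39 = 5
y2 = 39^(-1) mod 8 = 7
x = (30×8×5 + 4×39×7) mod 312 = 108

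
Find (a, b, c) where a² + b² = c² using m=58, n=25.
(2739, 2900, 3989)

Euclid's formula: a = m² - n², b = 2mn, c = m² + n²
m = 58, n = 25
a = 58² - 25² = 3364 - 625 = 2739
b = 2 × 58 × 25 = 2900
c = 58² + 25² = 3364 + 625 = 3989
Verification: 2739² + 2900² = 7502121 + 8410000 = 15912121 = 3989² ✓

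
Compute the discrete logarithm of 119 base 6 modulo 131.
123

Baby-step giant-step with step n = ⌈√131⌉ = 12.
Baby steps 6^j mod 131 (j:value) for j=0..11: 0:1, 1:6, 2:36, 3:85, 4:117, 5:47, 6:20, 7:120, 8:65, 9:128, 10:113, 11:23.
Giant-step multiplier: 6^(-12) ≡ 6^(130-12) = 6^118 ≡ 75 (mod 131).
Giant steps γ_i = 119·75^i mod 131: γ_0=119, γ_1=17, γ_2=96, γ_3=126, γ_4=18, γ_5=40, γ_6=118, γ_7=73, γ_8=104, γ_9=71, γ_10=85 (in table at j=3).
x = i·n + j = 10·12 + 3 = 123.
Check: 6^123 ≡ 119 (mod 131).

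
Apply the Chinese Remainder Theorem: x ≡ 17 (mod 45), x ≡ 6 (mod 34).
1502

Using Chinese Remainder Theorem:
M = 45 × 34 = 1530
M1 = 34, M2 = 45
y1 = 34^(-1) mod 45 = 4
y2 = 45^(-1) mod 34 = 31
x = (17×34×4 + 6×45×31) mod 1530 = 1502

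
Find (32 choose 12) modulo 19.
13

Using Lucas' theorem:
Write n=32 and k=12 in base 19:
n in base 19: [1, 13]
k in base 19: [0, 12]
C(32,12) mod 19 = ∏ C(n_i, k_i) mod 19
Digit binomials (mod 19): C(1,0) = 1; C(13,12) = 13
Product: 1 × 13 = 13 ≡ 13 (mod 19)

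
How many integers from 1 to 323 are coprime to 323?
288

323 = 17 × 19
φ(n) = n × ∏(1 - 1/p) for each prime p dividing n
φ(323) = 323 × (1 - 1/17) × (1 - 1/19) = 288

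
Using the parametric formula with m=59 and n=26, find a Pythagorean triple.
(2805, 3068, 4157)

Euclid's formula: a = m² - n², b = 2mn, c = m² + n²
m = 59, n = 26
a = 59² - 26² = 3481 - 676 = 2805
b = 2 × 59 × 26 = 3068
c = 59² + 26² = 3481 + 676 = 4157
Verification: 2805² + 3068² = 7868025 + 9412624 = 17280649 = 4157² ✓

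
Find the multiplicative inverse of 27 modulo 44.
31

gcd(27, 44) = 1, so the inverse exists.
Extended Euclidean algorithm on (44, 27):
44 = 1 × 27 + 17  ⟹  17 = (1)·44 + (-1)·27
27 = 1 × 17 + 10  ⟹  10 = (-1)·44 + (2)·27
17 = 1 × 10 + 7  ⟹  7 = (2)·44 + (-3)·27
10 = 1 × 7 + 3  ⟹  3 = (-3)·44 + (5)·27
7 = 2 × 3 + 1  ⟹  1 = (8)·44 + (-13)·27
So (-13)·27 ≡ 1 (mod 44), i.e. 27^(-1) ≡ -13 ≡ 31 (mod 44).
Check: 27 × 31 = 837 ≡ 1 (mod 44)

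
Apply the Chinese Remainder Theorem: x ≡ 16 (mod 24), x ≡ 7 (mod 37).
784

Using Chinese Remainder Theorem:
M = 24 × 37 = 888
M1 = 37, M2 = 24
y1 = 37^(-1) mod 24 = 13
y2 = 24^(-1) mod 37 = 17
x = (16×37×13 + 7×24×17) mod 888 = 784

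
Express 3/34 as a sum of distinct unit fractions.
1/12 + 1/204

Greedy algorithm:
3/34: ceiling(34/3) = 12, use 1/12
1/204: ceiling(204/1) = 204, use 1/204
Result: 3/34 = 1/12 + 1/204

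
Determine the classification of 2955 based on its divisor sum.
deficient

Proper divisors of 2955: sum = 1 + 3 + 5 + 15 + 197 + 591 + 985 = 1797
Since 1797 < 2955, 2955 is deficient.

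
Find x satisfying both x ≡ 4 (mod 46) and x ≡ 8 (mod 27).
602

Using Chinese Remainder Theorem:
M = 46 × 27 = 1242
M1 = 27, M2 = 46
y1 = 27^(-1) mod 46 = 29
y2 = 46^(-1) mod 27 = 10
x = (4×27×29 + 8×46×10) mod 1242 = 602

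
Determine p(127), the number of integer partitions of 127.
3913864295

p(n) counts ways to write n as a sum of positive integers (order ignored).
Euler's pentagonal recurrence: p(k) = p(k-1) + p(k-2) - p(k-5) - p(k-7) + p(k-12) + p(k-15) - ... (offsets j(3j∓1)/2, signs ++--, p(0)=1, p(<0)=0).
DP table for k = 0..126: p(0)=1, p(1)=1, p(2)=2, p(3)=3, p(4)=5, p(5)=7, p(6)=11, p(7)=15, p(8)=22, p(9)=30, p(10)=42, p(11)=56, p(12)=77, p(13)=101, p(14)=135, p(15)=176, p(16)=231, p(17)=297, p(18)=385, p(19)=490, p(20)=627, p(21)=792, p(22)=1002, p(23)=1255, p(24)=1575, p(25)=1958, p(26)=2436, p(27)=3010, p(28)=3718, p(29)=4565, p(30)=5604, p(31)=6842, p(32)=8349, p(33)=10143, p(34)=12310, p(35)=14883, p(36)=17977, p(37)=21637, p(38)=26015, p(39)=31185, p(40)=37338, p(41)=44583, p(42)=53174, p(43)=63261, p(44)=75175, p(45)=89134, p(46)=105558, p(47)=124754, p(48)=147273, p(49)=173525, p(50)=204226, p(51)=239943, p(52)=281589, p(53)=329931, p(54)=386155, p(55)=451276, p(56)=526823, p(57)=614154, p(58)=715220, p(59)=831820, p(60)=966467, p(61)=1121505, p(62)=1300156, p(63)=1505499, p(64)=1741630, p(65)=2012558, p(66)=2323520, p(67)=2679689, p(68)=3087735, p(69)=3554345, p(70)=4087968, p(71)=4697205, p(72)=5392783, p(73)=6185689, p(74)=7089500, p(75)=8118264, p(76)=9289091, p(77)=10619863, p(78)=12132164, p(79)=13848650, p(80)=15796476, p(81)=18004327, p(82)=20506255, p(83)=23338469, p(84)=26543660, p(85)=30167357, p(86)=34262962, p(87)=38887673, p(88)=44108109, p(89)=49995925, p(90)=56634173, p(91)=64112359, p(92)=72533807, p(93)=82010177, p(94)=92669720, p(95)=104651419, p(96)=118114304, p(97)=133230930, p(98)=150198136, p(99)=169229875, p(100)=190569292, p(101)=214481126, p(102)=241265379, p(103)=271248950, p(104)=304801365, p(105)=342325709, p(106)=384276336, p(107)=431149389, p(108)=483502844, p(109)=541946240, p(110)=607163746, p(111)=679903203, p(112)=761002156, p(113)=851376628, p(114)=952050665, p(115)=1064144451, p(116)=1188908248, p(117)=1327710076, p(118)=1482074143, p(119)=1653668665, p(120)=1844349560, p(121)=2056148051, p(122)=2291320912, p(123)=2552338241, p(124)=2841940500, p(125)=3163127352, p(126)=3519222692.
Final step: p(127) = p(126) + p(125) - p(122) - p(120) + p(115) + p(112) - p(105) - p(101) + p(92) + p(87) - p(76) - p(70) + p(57) + p(50) - p(35) - p(27) + p(10) + p(1)
= 3519222692 + 3163127352 - 2291320912 - 1844349560 + 1064144451 + 761002156 - 342325709 - 214481126 + 72533807 + 38887673 - 9289091 - 4087968 + 614154 + 204226 - 14883 - 3010 + 42 + 1
= 3913864295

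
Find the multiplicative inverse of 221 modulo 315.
191

gcd(221, 315) = 1, so the inverse exists.
Extended Euclidean algorithm on (315, 221):
315 = 1 × 221 + 94  ⟹  94 = (1)·315 + (-1)·221
221 = 2 × 94 + 33  ⟹  33 = (-2)·315 + (3)·221
94 = 2 × 33 + 28  ⟹  28 = (5)·315 + (-7)·221
33 = 1 × 28 + 5  ⟹  5 = (-7)·315 + (10)·221
28 = 5 × 5 + 3  ⟹  3 = (40)·315 + (-57)·221
5 = 1 × 3 + 2  ⟹  2 = (-47)·315 + (67)·221
3 = 1 × 2 + 1  ⟹  1 = (87)·315 + (-124)·221
So (-124)·221 ≡ 1 (mod 315), i.e. 221^(-1) ≡ -124 ≡ 191 (mod 315).
Check: 221 × 191 = 42211 ≡ 1 (mod 315)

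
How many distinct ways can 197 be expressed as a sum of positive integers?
3068829878530

p(n) counts ways to write n as a sum of positive integers (order ignored).
Euler's pentagonal recurrence: p(k) = p(k-1) + p(k-2) - p(k-5) - p(k-7) + p(k-12) + p(k-15) - ... (offsets j(3j∓1)/2, signs ++--, p(0)=1, p(<0)=0).
DP table for k = 0..196: p(0)=1, p(1)=1, p(2)=2, p(3)=3, p(4)=5, p(5)=7, p(6)=11, p(7)=15, p(8)=22, p(9)=30, p(10)=42, p(11)=56, p(12)=77, p(13)=101, p(14)=135, p(15)=176, p(16)=231, p(17)=297, p(18)=385, p(19)=490, p(20)=627, p(21)=792, p(22)=1002, p(23)=1255, p(24)=1575, p(25)=1958, p(26)=2436, p(27)=3010, p(28)=3718, p(29)=4565, p(30)=5604, p(31)=6842, p(32)=8349, p(33)=10143, p(34)=12310, p(35)=14883, p(36)=17977, p(37)=21637, p(38)=26015, p(39)=31185, p(40)=37338, p(41)=44583, p(42)=53174, p(43)=63261, p(44)=75175, p(45)=89134, p(46)=105558, p(47)=124754, p(48)=147273, p(49)=173525, p(50)=204226, p(51)=239943, p(52)=281589, p(53)=329931, p(54)=386155, p(55)=451276, p(56)=526823, p(57)=614154, p(58)=715220, p(59)=831820, p(60)=966467, p(61)=1121505, p(62)=1300156, p(63)=1505499, p(64)=1741630, p(65)=2012558, p(66)=2323520, p(67)=2679689, p(68)=3087735, p(69)=3554345, p(70)=4087968, p(71)=4697205, p(72)=5392783, p(73)=6185689, p(74)=7089500, p(75)=8118264, p(76)=9289091, p(77)=10619863, p(78)=12132164, p(79)=13848650, p(80)=15796476, p(81)=18004327, p(82)=20506255, p(83)=23338469, p(84)=26543660, p(85)=30167357, p(86)=34262962, p(87)=38887673, p(88)=44108109, p(89)=49995925, p(90)=56634173, p(91)=64112359, p(92)=72533807, p(93)=82010177, p(94)=92669720, p(95)=104651419, p(96)=118114304, p(97)=133230930, p(98)=150198136, p(99)=169229875, p(100)=190569292, p(101)=214481126, p(102)=241265379, p(103)=271248950, p(104)=304801365, p(105)=342325709, p(106)=384276336, p(107)=431149389, p(108)=483502844, p(109)=541946240, p(110)=607163746, p(111)=679903203, p(112)=761002156, p(113)=851376628, p(114)=952050665, p(115)=1064144451, p(116)=1188908248, p(117)=1327710076, p(118)=1482074143, p(119)=1653668665, p(120)=1844349560, p(121)=2056148051, p(122)=2291320912, p(123)=2552338241, p(124)=2841940500, p(125)=3163127352, p(126)=3519222692, p(127)=3913864295, p(128)=4351078600, p(129)=4835271870, p(130)=5371315400, p(131)=5964539504, p(132)=6620830889, p(133)=7346629512, p(134)=8149040695, p(135)=9035836076, p(136)=10015581680, p(137)=11097645016, p(138)=12292341831, p(139)=13610949895, p(140)=15065878135, p(141)=16670689208, p(142)=18440293320, p(143)=20390982757, p(144)=22540654445, p(145)=24908858009, p(146)=27517052599, p(147)=30388671978, p(148)=33549419497, p(149)=37027355200, p(150)=40853235313, p(151)=45060624582, p(152)=49686288421, p(153)=54770336324, p(154)=60356673280, p(155)=66493182097, p(156)=73232243759, p(157)=80630964769, p(158)=88751778802, p(159)=97662728555, p(160)=107438159466, p(161)=118159068427, p(162)=129913904637, p(163)=142798995930, p(164)=156919475295, p(165)=172389800255, p(166)=189334822579, p(167)=207890420102, p(168)=228204732751, p(169)=250438925115, p(170)=274768617130, p(171)=301384802048, p(172)=330495499613, p(173)=362326859895, p(174)=397125074750, p(175)=435157697830, p(176)=476715857290, p(177)=522115831195, p(178)=571701605655, p(179)=625846753120, p(180)=684957390936, p(181)=749474411781, p(182)=819876908323, p(183)=896684817527, p(184)=980462880430, p(185)=1071823774337, p(186)=1171432692373, p(187)=1280011042268, p(188)=1398341745571, p(189)=1527273599625, p(190)=1667727404093, p(191)=1820701100652, p(192)=1987276856363, p(193)=2168627105469, p(194)=2366022741845, p(195)=2580840212973, p(196)=2814570987591.
Final step: p(197) = p(196) + p(195) - p(192) - p(190) + p(185) + p(182) - p(175) - p(171) + p(162) + p(157) - p(146) - p(140) + p(127) + p(120) - p(105) - p(97) + p(80) + p(71) - p(52) - p(42) + p(21) + p(10)
= 2814570987591 + 2580840212973 - 1987276856363 - 1667727404093 + 1071823774337 + 819876908323 - 435157697830 - 301384802048 + 129913904637 + 80630964769 - 27517052599 - 15065878135 + 3913864295 + 1844349560 - 342325709 - 133230930 + 15796476 + 4697205 - 281589 - 53174 + 792 + 42
= 3068829878530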